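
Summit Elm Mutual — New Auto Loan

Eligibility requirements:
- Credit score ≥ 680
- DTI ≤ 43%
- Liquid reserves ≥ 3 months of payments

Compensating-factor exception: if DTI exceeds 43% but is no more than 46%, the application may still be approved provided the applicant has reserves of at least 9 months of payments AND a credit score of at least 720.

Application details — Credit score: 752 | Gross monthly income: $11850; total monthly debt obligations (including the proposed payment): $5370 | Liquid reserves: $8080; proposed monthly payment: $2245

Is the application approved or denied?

Denied

Credit score 752 ≥ 680 (meets base)
DTI = 5,370/11,850 = 45.3% > 43% — standard DTI limit exceeded.
Reserves: 8,080 ÷ 2,245 = 3.6 months (meets 3-month minimum)
DTI 45.3% is within the 43%–46% exception band; checking compensating factors.
Reserves 3.6 < 9 months; credit score 752 ≥ 720.
Compensating-factor requirement not fully met.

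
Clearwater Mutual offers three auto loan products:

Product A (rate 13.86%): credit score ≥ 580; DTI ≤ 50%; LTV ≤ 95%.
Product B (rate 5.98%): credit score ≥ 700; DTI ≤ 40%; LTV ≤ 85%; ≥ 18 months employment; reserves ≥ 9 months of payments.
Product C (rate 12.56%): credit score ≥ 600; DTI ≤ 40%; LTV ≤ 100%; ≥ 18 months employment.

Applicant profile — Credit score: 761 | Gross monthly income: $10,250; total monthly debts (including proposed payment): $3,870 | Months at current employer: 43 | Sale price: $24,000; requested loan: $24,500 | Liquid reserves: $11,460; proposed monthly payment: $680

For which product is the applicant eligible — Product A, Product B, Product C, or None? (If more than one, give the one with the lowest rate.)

DTI = 3,870/10,250 = 37.8%.
LTV = 24,500/24,000 = 102.1%.
Reserves = 11,460/680 = 16.9 months.
Product A: score 761 ≥ 580; DTI 37.8% ≤ 50%; LTV 102.1% > 95% → does not qualify.
Product B: score 761 ≥ 700; DTI 37.8% ≤ 40%; LTV 102.1% > 85%; employment 43 ≥ 18 mo; reserves 16.9 ≥ 9 mo → does not qualify.
Product C: score 761 ≥ 600; DTI 37.8% ≤ 40%; LTV 102.1% > 100%; employment 43 ≥ 18 mo → does not qualify.

None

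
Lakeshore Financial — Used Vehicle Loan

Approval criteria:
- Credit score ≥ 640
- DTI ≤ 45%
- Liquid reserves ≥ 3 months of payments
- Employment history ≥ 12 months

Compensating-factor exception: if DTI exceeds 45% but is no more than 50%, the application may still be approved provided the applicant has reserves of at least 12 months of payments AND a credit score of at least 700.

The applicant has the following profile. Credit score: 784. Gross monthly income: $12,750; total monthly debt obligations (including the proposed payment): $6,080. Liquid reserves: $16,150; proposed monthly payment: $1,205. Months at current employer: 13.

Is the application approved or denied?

Approved

Credit score 784 ≥ 640 (meets base)
DTI: 6,080 ÷ 12,750 = 47.7%, over the 45% base limit.
Reserves = 16,150/1,205 = 13.4 months ≥ 3
Employment 13 ≥ 12 months
47.7% falls in the override range (45%–50%), so the compensating-factor test applies.
Override check — reserves: 13.4 mo (ok); score: 784 (ok).
Both override conditions satisfied; DTI exception granted.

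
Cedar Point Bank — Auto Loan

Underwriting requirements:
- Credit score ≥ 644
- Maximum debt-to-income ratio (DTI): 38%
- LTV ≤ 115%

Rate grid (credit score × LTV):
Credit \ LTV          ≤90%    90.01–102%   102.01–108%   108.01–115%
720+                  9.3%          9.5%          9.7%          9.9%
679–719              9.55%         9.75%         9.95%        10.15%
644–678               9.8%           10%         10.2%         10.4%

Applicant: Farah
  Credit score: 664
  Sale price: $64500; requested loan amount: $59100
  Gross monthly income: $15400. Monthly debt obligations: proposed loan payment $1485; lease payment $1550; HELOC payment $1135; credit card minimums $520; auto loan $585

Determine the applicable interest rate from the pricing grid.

10%

Credit score 664 ≥ 644; Total monthly debts = (1,485 + 1,550 + 1,135 + 520 + 585) = 5,275. DTI: 5,275 ÷ 15,400 = 34.3%, within the 38% cap
Loan-to-value = 59,100/64,500 = 91.6% — pass (115% max)
Score 664 is in the 644–678 band; LTV 91.6% is in the 90.01–102% band → 10%.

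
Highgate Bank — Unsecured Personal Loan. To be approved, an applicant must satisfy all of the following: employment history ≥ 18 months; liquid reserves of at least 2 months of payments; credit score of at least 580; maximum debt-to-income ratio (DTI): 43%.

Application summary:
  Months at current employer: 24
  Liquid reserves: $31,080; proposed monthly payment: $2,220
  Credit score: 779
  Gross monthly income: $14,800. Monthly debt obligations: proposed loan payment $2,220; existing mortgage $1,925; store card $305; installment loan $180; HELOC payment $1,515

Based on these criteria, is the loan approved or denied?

Approved

Employment 24 ≥ 18 months
Liquid reserves cover 31,080/2,220 = 14.0 months — ≥ 2 required
Credit score 779 ≥ 580 (meets)
Total monthly debts = (2,220 + 1,925 + 305 + 180 + 1,515) = 6,145. DTI: 6,145 ÷ 14,800 = 41.5%, within the 43% cap
All criteria satisfied.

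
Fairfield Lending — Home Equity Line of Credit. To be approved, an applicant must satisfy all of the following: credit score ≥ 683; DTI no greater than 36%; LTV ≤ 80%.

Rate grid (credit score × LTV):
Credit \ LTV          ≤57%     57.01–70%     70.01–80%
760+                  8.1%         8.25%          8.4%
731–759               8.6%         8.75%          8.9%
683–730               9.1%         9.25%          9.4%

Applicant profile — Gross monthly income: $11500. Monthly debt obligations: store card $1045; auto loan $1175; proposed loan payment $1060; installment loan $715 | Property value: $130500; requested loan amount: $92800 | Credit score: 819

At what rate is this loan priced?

Credit score 819 ≥ 683; Total monthly debts = (1,045 + 1,175 + 1,060 + 715) = 3,995. DTI = 3,995/11,500 = 34.7% ≤ 36%
Loan-to-value = 92,800/130,500 = 71.1% — pass (80% max)
Row: 819 falls in 760+. Column: 71.1% falls in 70.01–80%. Rate = 8.4%.

8.4%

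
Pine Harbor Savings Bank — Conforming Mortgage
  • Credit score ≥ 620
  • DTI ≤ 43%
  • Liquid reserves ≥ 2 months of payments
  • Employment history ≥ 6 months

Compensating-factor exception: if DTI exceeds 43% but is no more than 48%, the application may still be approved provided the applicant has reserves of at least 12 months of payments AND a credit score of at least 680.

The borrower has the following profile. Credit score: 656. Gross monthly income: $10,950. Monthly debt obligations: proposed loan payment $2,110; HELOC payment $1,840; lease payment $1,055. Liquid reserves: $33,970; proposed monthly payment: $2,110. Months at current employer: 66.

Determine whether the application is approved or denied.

Credit score 656 ≥ 620 (meets base)
Total debts = (2,110 + 1,840 + 1,055) = 5,005. DTI: 5,005 ÷ 10,950 = 45.7%, over the 43% base limit.
Reserves: 33,970 ÷ 2,110 = 16.1 months (meets 2-month minimum)
Employment 66 ≥ 6 months
DTI 45.7% is within the 43%–48% exception band; checking compensating factors.
Reserves 16.1 ≥ 12 months; credit score 656 < 680.
Compensating-factor requirement not fully met.

Denied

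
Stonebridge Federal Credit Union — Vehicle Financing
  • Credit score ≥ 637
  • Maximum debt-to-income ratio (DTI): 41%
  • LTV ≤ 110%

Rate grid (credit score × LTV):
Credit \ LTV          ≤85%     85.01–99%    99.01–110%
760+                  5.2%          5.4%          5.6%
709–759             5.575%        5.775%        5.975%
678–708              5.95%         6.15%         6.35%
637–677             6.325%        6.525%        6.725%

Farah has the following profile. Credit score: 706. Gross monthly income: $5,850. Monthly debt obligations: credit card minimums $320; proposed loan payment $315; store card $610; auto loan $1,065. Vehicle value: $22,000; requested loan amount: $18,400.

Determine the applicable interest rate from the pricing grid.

5.95%

Credit score 706 ≥ 637; Total monthly debts = (320 + 315 + 610 + 1,065) = 2,310. DTI: 2,310 ÷ 5,850 = 39.5%, within the 41% cap
Loan-to-value = 18,400/22,000 = 83.6% — pass (110% max)
Credit 706 → row 678–708; LTV 83.6% → column ≤85%. Grid cell → 5.95%.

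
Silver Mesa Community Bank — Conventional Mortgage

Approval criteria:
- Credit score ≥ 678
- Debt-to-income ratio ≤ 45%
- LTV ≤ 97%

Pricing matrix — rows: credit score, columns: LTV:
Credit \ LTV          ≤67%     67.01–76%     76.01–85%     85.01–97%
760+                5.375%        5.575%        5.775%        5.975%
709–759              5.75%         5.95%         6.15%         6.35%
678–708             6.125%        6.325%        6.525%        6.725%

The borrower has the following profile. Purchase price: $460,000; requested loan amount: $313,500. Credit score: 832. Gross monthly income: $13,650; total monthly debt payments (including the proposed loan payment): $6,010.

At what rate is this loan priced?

Credit score 832 ≥ 678; DTI: 6,010 ÷ 13,650 = 44%, within the 45% cap
LTV: 313,500 ÷ 460,000 = 68.2%, within 97% cap
Row: 832 falls in 760+. Column: 68.2% falls in 67.01–76%. Rate = 5.575%.

5.575%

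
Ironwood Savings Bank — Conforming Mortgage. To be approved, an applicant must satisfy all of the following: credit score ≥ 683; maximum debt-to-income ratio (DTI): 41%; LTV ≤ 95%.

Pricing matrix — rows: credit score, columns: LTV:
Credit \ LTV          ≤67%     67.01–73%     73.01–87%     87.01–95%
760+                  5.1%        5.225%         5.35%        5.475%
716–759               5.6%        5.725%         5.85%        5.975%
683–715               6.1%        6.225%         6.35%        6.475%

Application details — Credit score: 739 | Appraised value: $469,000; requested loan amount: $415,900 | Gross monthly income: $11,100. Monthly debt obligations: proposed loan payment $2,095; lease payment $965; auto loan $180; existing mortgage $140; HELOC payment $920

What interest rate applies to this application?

Credit score 739 ≥ 683; Total monthly debts = (2,095 + 965 + 180 + 140 + 920) = 4,300. DTI: 4,300 ÷ 11,100 = 38.7%, within the 41% cap
Loan-to-value = 415,900/469,000 = 88.7% — pass (95% max)
Score 739 is in the 716–759 band; LTV 88.7% is in the 87.01–95% band → 5.975%.

5.975%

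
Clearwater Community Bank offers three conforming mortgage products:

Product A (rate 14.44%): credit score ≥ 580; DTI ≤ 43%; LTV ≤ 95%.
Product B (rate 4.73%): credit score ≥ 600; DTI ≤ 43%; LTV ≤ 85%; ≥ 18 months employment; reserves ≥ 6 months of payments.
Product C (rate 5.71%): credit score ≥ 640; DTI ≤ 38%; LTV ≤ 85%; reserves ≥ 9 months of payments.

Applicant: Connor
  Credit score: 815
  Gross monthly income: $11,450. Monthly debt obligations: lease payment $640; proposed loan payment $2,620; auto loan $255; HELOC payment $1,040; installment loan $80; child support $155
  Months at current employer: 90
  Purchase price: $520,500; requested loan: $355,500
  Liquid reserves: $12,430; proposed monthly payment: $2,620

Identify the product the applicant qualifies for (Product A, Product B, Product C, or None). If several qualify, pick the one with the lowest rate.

Total debts = (640 + 2,620 + 255 + 1,040 + 80 + 155) = 4,790; DTI = 4,790/11,450 = 41.8%.
LTV = 355,500/520,500 = 68.3%.
Reserves = 12,430/2,620 = 4.7 months.
Product A: score 815 ≥ 580; DTI 41.8% ≤ 43%; LTV 68.3% ≤ 95% → qualifies.
Product B: score 815 ≥ 600; DTI 41.8% ≤ 43%; LTV 68.3% ≤ 85%; employment 90 ≥ 18 mo; reserves 4.7 < 6 mo → does not qualify.
Product C: score 815 ≥ 640; DTI 41.8% > 38%; LTV 68.3% ≤ 85%; reserves 4.7 < 9 mo → does not qualify.

Product A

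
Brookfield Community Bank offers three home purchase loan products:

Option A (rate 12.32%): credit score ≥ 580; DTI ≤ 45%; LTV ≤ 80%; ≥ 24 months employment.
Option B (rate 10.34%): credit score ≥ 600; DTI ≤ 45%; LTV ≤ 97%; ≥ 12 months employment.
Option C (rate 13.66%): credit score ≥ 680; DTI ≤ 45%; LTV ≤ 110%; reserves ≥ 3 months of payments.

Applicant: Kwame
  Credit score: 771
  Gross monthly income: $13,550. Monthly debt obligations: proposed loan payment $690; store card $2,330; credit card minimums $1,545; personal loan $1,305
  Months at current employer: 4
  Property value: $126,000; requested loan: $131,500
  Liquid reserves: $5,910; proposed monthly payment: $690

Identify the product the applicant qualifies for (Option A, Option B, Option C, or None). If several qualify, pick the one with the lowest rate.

Option C

Total debts = (690 + 2,330 + 1,545 + 1,305) = 5,870; DTI = 5,870/13,550 = 43.3%.
LTV = 131,500/126,000 = 104.4%.
Reserves = 5,910/690 = 8.6 months.
Option A: score 771 ≥ 580; DTI 43.3% ≤ 45%; LTV 104.4% > 80%; employment 4 < 24 mo → does not qualify.
Option B: score 771 ≥ 600; DTI 43.3% ≤ 45%; LTV 104.4% > 97%; employment 4 < 12 mo → does not qualify.
Option C: score 771 ≥ 680; DTI 43.3% ≤ 45%; LTV 104.4% ≤ 110%; reserves 8.6 ≥ 3 mo → qualifies.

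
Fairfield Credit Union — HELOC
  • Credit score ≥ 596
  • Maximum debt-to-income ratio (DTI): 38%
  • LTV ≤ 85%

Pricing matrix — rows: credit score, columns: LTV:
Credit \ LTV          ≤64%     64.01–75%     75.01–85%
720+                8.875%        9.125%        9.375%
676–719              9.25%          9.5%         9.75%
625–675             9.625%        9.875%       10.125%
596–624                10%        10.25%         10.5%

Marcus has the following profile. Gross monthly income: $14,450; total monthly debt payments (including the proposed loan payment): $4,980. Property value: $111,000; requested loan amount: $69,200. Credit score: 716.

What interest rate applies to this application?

Credit score 716 ≥ 596; Debt-to-income = 4,980/14,450 = 34.5% — meets 38% limit
Loan-to-value = 69,200/111,000 = 62.3% — pass (85% max)
Row: 716 falls in 676–719. Column: 62.3% falls in ≤64%. Rate = 9.25%.

9.25%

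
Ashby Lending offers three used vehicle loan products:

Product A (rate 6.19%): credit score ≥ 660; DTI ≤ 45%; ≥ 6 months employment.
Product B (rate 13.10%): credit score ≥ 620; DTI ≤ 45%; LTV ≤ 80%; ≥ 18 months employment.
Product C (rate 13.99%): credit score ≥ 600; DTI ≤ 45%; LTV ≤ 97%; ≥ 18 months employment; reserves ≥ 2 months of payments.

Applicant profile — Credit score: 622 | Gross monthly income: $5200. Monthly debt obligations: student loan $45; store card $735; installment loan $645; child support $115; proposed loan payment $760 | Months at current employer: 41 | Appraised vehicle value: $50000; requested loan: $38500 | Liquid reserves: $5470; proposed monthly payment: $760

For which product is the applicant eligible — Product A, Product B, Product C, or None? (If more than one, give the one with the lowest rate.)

Total debts = (45 + 735 + 645 + 115 + 760) = 2,300; DTI = 2,300/5,200 = 44.2%.
LTV = 38,500/50,000 = 77%.
Reserves = 5,470/760 = 7.2 months.
Product A: score 622 < 660; DTI 44.2% ≤ 45%; employment 41 ≥ 6 mo → does not qualify.
Product B: score 622 ≥ 620; DTI 44.2% ≤ 45%; LTV 77% ≤ 80%; employment 41 ≥ 18 mo → qualifies.
Product C: score 622 ≥ 600; DTI 44.2% ≤ 45%; LTV 77% ≤ 97%; employment 41 ≥ 18 mo; reserves 7.2 ≥ 2 mo → qualifies.
Qualifying: Product B, Product C. Lowest rate is 13.10% → Product B.

Product B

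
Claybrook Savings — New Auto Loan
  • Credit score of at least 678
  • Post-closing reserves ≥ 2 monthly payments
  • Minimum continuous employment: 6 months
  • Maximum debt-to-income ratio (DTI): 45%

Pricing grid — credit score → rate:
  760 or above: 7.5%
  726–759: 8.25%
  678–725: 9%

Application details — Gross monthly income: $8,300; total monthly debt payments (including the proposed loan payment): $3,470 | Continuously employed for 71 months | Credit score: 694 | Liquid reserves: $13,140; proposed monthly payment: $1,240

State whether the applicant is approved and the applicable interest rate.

Credit score 694 ≥ 678 (meets minimum)
Liquid reserves cover 13,140/1,240 = 10.6 months — ≥ 2 required
Debt-to-income = 3,470/8,300 = 41.8% — meets 45% limit
Employment 71 ≥ 6 months
All requirements met. Score 694 falls in the 678–725 tier → 9%.

Approved at 9%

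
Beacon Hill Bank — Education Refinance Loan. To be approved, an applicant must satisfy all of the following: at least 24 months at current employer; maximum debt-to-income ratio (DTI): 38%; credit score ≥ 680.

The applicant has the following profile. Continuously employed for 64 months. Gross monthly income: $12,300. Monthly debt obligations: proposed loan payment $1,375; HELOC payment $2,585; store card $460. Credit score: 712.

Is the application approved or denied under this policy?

Approved

Employment 64 ≥ 24 months
Total monthly debts = (1,375 + 2,585 + 460) = 4,420. Debt-to-income = 4,420/12,300 = 35.9% — meets 38% limit
Credit score 712 ≥ 680 (meets)
All criteria satisfied.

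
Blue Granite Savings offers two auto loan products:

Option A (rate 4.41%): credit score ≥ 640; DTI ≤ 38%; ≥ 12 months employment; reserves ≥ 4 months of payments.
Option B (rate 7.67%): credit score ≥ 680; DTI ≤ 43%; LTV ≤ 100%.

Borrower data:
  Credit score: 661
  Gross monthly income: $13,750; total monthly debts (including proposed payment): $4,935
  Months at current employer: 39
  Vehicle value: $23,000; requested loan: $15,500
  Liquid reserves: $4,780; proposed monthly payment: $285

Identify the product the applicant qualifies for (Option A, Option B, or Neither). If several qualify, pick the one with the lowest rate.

DTI = 4,935/13,750 = 35.9%.
LTV = 15,500/23,000 = 67.4%.
Reserves = 4,780/285 = 16.8 months.
Option A: score 661 ≥ 640; DTI 35.9% ≤ 38%; employment 39 ≥ 12 mo; reserves 16.8 ≥ 4 mo → qualifies.
Option B: score 661 < 680; DTI 35.9% ≤ 43%; LTV 67.4% ≤ 100% → does not qualify.

Option A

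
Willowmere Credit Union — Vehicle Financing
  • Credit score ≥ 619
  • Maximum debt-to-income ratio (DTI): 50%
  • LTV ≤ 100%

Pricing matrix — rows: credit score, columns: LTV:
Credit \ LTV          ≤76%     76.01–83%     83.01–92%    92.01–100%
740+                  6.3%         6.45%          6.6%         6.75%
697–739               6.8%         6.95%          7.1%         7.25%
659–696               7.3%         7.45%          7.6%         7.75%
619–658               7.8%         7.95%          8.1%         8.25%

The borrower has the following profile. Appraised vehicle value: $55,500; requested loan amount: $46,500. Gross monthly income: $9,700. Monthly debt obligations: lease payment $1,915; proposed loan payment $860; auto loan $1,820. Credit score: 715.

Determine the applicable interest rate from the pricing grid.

7.1%

Credit score 715 ≥ 619; Total monthly debts = (1,915 + 860 + 1,820) = 4,595. Debt-to-income = 4,595/9,700 = 47.4% — meets 50% limit
LTV = 46,500/55,500 = 83.8% ≤ 100%
Credit 715 → row 697–739; LTV 83.8% → column 83.01–92%. Grid cell → 7.1%.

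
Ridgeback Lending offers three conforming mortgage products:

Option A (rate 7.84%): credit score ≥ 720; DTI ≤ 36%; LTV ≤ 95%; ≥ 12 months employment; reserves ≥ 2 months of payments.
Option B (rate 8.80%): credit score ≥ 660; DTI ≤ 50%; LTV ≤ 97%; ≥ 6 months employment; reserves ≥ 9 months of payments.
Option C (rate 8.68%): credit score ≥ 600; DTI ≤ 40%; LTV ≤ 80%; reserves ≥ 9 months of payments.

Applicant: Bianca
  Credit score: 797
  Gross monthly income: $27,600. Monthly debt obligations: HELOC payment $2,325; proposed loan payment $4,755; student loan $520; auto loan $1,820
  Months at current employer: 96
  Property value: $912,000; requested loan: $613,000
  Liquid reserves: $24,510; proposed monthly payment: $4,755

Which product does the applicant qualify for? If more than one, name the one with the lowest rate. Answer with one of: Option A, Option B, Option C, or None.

Total debts = (2,325 + 4,755 + 520 + 1,820) = 9,420; DTI = 9,420/27,600 = 34.1%.
LTV = 613,000/912,000 = 67.2%.
Reserves = 24,510/4,755 = 5.2 months.
Option A: score 797 ≥ 720; DTI 34.1% ≤ 36%; LTV 67.2% ≤ 95%; employment 96 ≥ 12 mo; reserves 5.2 ≥ 2 mo → qualifies.
Option B: score 797 ≥ 660; DTI 34.1% ≤ 50%; LTV 67.2% ≤ 97%; employment 96 ≥ 6 mo; reserves 5.2 < 9 mo → does not qualify.
Option C: score 797 ≥ 600; DTI 34.1% ≤ 40%; LTV 67.2% ≤ 80%; reserves 5.2 < 9 mo → does not qualify.

Option A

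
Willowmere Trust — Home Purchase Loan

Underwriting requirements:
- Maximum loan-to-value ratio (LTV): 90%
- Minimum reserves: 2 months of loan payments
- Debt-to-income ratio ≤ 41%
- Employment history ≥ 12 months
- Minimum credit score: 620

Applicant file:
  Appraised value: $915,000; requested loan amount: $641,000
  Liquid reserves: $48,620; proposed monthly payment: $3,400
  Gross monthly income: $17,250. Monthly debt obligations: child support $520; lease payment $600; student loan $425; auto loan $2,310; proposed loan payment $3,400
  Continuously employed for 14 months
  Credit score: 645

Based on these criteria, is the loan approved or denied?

LTV: 641,000 ÷ 915,000 = 70.1%, within 90% cap
Liquid reserves cover 48,620/3,400 = 14.3 months — ≥ 2 required
Total monthly debts = (520 + 600 + 425 + 2,310 + 3,400) = 7,255. Debt-to-income = 7,255/17,250 = 42.1% — over 41% limit
Employment 14 ≥ 12 months
Credit score 645 ≥ 620 (meets)
Fails on DTI.

Denied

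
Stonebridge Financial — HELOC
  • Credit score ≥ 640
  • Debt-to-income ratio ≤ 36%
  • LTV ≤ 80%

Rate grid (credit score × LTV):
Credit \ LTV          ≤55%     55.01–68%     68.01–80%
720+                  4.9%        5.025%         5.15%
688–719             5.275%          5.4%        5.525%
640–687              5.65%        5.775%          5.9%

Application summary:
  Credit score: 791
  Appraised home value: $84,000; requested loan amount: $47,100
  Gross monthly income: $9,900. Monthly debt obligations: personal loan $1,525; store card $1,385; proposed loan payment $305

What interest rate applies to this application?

5.025%

Credit score 791 ≥ 640; Total monthly debts = (1,525 + 1,385 + 305) = 3,215. Debt-to-income = 3,215/9,900 = 32.5% — meets 36% limit
LTV: 47,100 ÷ 84,000 = 56.1%, within 80% cap
Row: 791 falls in 720+. Column: 56.1% falls in 55.01–68%. Rate = 5.025%.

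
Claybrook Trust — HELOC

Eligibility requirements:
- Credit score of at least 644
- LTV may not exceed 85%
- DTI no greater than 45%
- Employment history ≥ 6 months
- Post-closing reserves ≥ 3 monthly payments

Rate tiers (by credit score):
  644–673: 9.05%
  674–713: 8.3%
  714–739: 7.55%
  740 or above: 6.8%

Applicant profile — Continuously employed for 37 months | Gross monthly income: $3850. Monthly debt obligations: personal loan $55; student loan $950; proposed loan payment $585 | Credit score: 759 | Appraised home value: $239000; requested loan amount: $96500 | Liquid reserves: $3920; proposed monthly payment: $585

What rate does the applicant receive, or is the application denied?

Credit score 759 ≥ 644 (meets minimum)
Total monthly debts = (55 + 950 + 585) = 1,590. Debt-to-income = 1,590/3,850 = 41.3% — meets 45% limit
Employment 37 ≥ 6 months
LTV: 96,500 ÷ 239,000 = 40.4%, within 85% cap
Liquid reserves cover 3,920/585 = 6.7 months — ≥ 3 required
All requirements met. Score 759 falls in the 740 or above tier → 6.8%.

Approved at 6.8%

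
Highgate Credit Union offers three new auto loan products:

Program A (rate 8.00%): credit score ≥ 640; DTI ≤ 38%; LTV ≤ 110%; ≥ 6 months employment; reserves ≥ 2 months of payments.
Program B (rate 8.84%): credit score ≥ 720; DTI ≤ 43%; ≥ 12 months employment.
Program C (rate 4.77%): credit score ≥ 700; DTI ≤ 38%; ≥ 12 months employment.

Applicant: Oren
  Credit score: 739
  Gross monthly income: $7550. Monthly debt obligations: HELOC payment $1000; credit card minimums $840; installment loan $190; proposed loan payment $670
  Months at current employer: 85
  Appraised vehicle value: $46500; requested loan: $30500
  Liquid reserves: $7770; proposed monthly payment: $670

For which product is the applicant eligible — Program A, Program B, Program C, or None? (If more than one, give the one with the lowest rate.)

Total debts = (1,000 + 840 + 190 + 670) = 2,700; DTI = 2,700/7,550 = 35.8%.
LTV = 30,500/46,500 = 65.6%.
Reserves = 7,770/670 = 11.6 months.
Program A: score 739 ≥ 640; DTI 35.8% ≤ 38%; LTV 65.6% ≤ 110%; employment 85 ≥ 6 mo; reserves 11.6 ≥ 2 mo → qualifies.
Program B: score 739 ≥ 720; DTI 35.8% ≤ 43%; employment 85 ≥ 12 mo → qualifies.
Program C: score 739 ≥ 700; DTI 35.8% ≤ 38%; employment 85 ≥ 12 mo → qualifies.
Qualifying: Program A, Program B, Program C. Lowest rate is 4.77% → Program C.

Program C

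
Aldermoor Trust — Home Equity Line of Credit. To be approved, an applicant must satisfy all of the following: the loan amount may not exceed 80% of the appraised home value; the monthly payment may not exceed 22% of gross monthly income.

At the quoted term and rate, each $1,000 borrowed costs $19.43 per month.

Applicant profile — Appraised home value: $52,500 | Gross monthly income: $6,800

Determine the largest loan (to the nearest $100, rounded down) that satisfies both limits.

$42,000

Payment cap: 22% × $6,800 = $1,496/month.
At $19.43 per $1,000, that supports 1,496/19.43 × 1,000 ≈ $76,994 → $76,900.
LTV cap: 80% × $52,500 = $42,000 → $42,000.
Binding constraint: loan-to-value.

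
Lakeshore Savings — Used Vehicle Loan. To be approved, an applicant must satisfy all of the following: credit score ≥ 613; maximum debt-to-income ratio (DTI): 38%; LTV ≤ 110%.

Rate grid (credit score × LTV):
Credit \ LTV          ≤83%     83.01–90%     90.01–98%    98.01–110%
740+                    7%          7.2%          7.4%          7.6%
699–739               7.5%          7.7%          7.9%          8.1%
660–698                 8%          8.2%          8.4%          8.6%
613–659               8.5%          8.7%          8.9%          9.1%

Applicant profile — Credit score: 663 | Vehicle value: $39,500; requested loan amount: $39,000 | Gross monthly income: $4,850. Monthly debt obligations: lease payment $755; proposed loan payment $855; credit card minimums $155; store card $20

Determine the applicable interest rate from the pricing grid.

8.6%

Credit score 663 ≥ 613; Total monthly debts = (755 + 855 + 155 + 20) = 1,785. Debt-to-income = 1,785/4,850 = 36.8% — meets 38% limit
LTV = 39,000/39,500 = 98.7% ≤ 110%
Row: 663 falls in 660–698. Column: 98.7% falls in 98.01–110%. Rate = 8.6%.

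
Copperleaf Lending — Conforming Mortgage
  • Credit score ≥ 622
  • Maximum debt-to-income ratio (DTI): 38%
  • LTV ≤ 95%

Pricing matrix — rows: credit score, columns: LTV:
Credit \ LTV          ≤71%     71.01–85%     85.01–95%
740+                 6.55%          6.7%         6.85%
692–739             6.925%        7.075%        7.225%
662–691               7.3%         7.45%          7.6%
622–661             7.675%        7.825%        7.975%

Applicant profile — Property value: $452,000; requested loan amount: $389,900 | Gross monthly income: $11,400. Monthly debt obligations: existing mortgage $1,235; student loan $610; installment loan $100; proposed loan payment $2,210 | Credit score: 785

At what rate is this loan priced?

6.85%

Credit score 785 ≥ 622; Total monthly debts = (1,235 + 610 + 100 + 2,210) = 4,155. Debt-to-income = 4,155/11,400 = 36.4% — meets 38% limit
Loan-to-value = 389,900/452,000 = 86.3% — pass (95% max)
Credit 785 → row 740+; LTV 86.3% → column 85.01–95%. Grid cell → 6.85%.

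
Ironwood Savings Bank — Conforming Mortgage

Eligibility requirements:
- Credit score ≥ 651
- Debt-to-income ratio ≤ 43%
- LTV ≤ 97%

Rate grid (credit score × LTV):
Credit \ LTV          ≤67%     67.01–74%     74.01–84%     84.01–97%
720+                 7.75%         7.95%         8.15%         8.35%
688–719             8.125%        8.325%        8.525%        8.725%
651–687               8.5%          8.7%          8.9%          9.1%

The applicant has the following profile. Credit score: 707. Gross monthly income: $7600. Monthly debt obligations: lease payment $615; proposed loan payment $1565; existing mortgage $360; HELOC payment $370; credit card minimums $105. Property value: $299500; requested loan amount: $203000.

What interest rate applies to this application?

8.325%

Credit score 707 ≥ 651; Total monthly debts = (615 + 1,565 + 360 + 370 + 105) = 3,015. Debt-to-income = 3,015/7,600 = 39.7% — meets 43% limit
LTV: 203,000 ÷ 299,500 = 67.8%, within 97% cap
Score 707 is in the 688–719 band; LTV 67.8% is in the 67.01–74% band → 8.325%.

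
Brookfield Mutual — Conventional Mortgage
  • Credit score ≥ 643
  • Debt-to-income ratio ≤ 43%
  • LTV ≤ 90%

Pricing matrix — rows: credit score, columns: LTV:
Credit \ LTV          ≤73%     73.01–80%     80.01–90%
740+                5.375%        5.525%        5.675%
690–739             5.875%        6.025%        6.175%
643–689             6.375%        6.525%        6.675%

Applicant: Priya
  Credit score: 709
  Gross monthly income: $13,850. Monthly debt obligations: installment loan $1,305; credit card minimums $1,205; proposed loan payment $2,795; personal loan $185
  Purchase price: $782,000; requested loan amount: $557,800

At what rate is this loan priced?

Credit score 709 ≥ 643; Total monthly debts = (1,305 + 1,205 + 2,795 + 185) = 5,490. DTI = 5,490/13,850 = 39.6% ≤ 43%
Loan-to-value = 557,800/782,000 = 71.3% — pass (90% max)
Credit 709 → row 690–739; LTV 71.3% → column ≤73%. Grid cell → 5.875%.

5.875%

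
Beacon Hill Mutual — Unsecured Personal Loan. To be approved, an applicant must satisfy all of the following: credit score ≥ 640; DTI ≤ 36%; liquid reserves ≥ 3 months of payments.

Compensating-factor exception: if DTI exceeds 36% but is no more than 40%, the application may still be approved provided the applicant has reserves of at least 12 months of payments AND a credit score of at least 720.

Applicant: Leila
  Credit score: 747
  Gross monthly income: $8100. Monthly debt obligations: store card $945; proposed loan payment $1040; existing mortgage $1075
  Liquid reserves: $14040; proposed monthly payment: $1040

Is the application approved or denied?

Credit score 747 ≥ 640 (meets base)
Total debts = (945 + 1,040 + 1,075) = 3,060. DTI: 3,060 ÷ 8,100 = 37.8%, over the 36% base limit.
Reserves = 14,040/1,040 = 13.5 months ≥ 3
37.8% falls in the override range (36%–40%), so the compensating-factor test applies.
Reserves 13.5 ≥ 12 months; credit score 747 ≥ 720.
Both compensating conditions met → exception applies.

Approved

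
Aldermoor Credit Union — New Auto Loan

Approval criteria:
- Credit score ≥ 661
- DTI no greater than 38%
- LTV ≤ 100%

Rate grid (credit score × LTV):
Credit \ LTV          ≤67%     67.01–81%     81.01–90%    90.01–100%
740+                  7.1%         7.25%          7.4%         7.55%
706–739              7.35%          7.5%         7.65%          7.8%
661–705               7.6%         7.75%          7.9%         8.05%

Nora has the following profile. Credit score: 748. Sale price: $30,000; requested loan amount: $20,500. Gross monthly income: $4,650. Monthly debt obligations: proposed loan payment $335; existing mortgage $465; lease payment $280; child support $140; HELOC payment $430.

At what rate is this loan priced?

Credit score 748 ≥ 661; Total monthly debts = (335 + 465 + 280 + 140 + 430) = 1,650. Debt-to-income = 1,650/4,650 = 35.5% — meets 38% limit
LTV = 20,500/30,000 = 68.3% ≤ 100%
Score 748 is in the 740+ band; LTV 68.3% is in the 67.01–81% band → 7.25%.

7.25%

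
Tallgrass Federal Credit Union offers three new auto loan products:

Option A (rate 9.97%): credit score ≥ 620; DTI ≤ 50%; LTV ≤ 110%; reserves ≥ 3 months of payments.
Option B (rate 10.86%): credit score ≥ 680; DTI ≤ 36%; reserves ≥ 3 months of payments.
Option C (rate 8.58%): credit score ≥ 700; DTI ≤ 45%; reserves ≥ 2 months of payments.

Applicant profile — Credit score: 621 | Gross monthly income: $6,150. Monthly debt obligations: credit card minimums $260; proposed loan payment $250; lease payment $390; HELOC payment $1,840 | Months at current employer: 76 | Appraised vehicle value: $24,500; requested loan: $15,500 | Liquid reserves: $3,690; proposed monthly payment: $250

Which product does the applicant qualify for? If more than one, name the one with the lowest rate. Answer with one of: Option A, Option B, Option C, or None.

Option A

Total debts = (260 + 250 + 390 + 1,840) = 2,740; DTI = 2,740/6,150 = 44.6%.
LTV = 15,500/24,500 = 63.3%.
Reserves = 3,690/250 = 14.8 months.
Option A: score 621 ≥ 620; DTI 44.6% ≤ 50%; LTV 63.3% ≤ 110%; reserves 14.8 ≥ 3 mo → qualifies.
Option B: score 621 < 680; DTI 44.6% > 36%; reserves 14.8 ≥ 3 mo → does not qualify.
Option C: score 621 < 700; DTI 44.6% ≤ 45%; reserves 14.8 ≥ 2 mo → does not qualify.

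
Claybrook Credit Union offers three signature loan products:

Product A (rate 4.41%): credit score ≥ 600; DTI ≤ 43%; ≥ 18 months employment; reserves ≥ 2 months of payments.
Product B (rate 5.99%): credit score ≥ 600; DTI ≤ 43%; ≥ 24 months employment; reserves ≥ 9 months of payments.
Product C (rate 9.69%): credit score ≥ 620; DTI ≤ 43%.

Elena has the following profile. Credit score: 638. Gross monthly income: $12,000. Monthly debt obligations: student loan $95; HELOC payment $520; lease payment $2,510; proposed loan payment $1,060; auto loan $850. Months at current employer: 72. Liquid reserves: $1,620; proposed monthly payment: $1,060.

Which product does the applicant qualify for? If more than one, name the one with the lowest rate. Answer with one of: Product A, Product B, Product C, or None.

Product C

Total debts = (95 + 520 + 2,510 + 1,060 + 850) = 5,035; DTI = 5,035/12,000 = 42%.
Reserves = 1,620/1,060 = 1.5 months.
Product A: score 638 ≥ 600; DTI 42% ≤ 43%; employment 72 ≥ 18 mo; reserves 1.5 < 2 mo → does not qualify.
Product B: score 638 ≥ 600; DTI 42% ≤ 43%; employment 72 ≥ 24 mo; reserves 1.5 < 9 mo → does not qualify.
Product C: score 638 ≥ 620; DTI 42% ≤ 43% → qualifies.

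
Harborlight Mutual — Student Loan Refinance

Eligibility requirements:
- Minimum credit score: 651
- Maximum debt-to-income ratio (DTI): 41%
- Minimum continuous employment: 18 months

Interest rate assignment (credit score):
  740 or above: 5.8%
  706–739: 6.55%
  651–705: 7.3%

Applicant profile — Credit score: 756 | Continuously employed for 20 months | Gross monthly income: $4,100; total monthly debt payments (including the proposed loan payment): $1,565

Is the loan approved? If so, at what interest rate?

Credit score 756 ≥ 651 (meets minimum)
DTI: 1,565 ÷ 4,100 = 38.2%, within the 41% cap
Employment 20 ≥ 18 months
All requirements met. Score 756 falls in the 740 or above tier → 5.8%.

Approved at 5.8%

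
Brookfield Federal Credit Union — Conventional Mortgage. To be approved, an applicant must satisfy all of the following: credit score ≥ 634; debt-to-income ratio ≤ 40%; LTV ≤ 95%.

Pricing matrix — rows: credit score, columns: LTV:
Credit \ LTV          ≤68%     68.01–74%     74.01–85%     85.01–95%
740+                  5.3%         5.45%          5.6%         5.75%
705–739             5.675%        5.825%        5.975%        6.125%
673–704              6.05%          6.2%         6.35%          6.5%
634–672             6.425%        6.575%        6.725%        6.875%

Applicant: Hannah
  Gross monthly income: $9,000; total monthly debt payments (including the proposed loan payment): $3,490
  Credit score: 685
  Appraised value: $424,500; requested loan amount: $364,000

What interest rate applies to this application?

6.5%

Credit score 685 ≥ 634; DTI: 3,490 ÷ 9,000 = 38.8%, within the 40% cap
LTV = 364,000/424,500 = 85.7% ≤ 95%
Score 685 is in the 673–704 band; LTV 85.7% is in the 85.01–95% band → 6.5%.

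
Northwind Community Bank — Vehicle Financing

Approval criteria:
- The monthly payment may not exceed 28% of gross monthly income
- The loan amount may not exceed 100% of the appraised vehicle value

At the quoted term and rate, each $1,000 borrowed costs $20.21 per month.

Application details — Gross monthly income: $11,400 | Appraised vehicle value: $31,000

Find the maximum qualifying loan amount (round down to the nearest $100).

$31,000

Payment cap: 28% × $11,400 = $3,192/month.
At $20.21 per $1,000, that supports 3,192/20.21 × 1,000 ≈ $157,941 → $157,900.
LTV cap: 100% × $31,000 = $31,000 → $31,000.
Binding constraint: loan-to-value.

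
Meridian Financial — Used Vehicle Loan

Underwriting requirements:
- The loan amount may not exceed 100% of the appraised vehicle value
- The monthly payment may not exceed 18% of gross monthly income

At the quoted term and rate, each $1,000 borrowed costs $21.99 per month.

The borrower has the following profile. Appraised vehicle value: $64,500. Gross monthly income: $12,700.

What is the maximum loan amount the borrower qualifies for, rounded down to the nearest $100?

Payment cap: 18% × $12,700 = $2,286/month.
At $21.99 per $1,000, that supports 2,286/21.99 × 1,000 ≈ $103,956 → $103,900.
LTV cap: 100% × $64,500 = $64,500 → $64,500.
Binding constraint: loan-to-value.

$64,500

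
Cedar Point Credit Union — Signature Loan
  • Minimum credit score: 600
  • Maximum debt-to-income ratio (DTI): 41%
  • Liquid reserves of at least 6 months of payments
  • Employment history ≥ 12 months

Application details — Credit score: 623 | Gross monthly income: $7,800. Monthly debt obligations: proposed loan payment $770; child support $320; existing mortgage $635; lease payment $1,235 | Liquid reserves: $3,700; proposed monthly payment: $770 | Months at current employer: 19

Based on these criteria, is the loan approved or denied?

Credit score 623 ≥ 600 (meets)
Total monthly debts = (770 + 320 + 635 + 1,235) = 2,960. DTI: 2,960 ÷ 7,800 = 37.9%, within the 41% cap
Reserves: 3,700 ÷ 770 = 4.8 months (below 6-month minimum)
Employment 19 ≥ 12 months
Fails on reserves.

Denied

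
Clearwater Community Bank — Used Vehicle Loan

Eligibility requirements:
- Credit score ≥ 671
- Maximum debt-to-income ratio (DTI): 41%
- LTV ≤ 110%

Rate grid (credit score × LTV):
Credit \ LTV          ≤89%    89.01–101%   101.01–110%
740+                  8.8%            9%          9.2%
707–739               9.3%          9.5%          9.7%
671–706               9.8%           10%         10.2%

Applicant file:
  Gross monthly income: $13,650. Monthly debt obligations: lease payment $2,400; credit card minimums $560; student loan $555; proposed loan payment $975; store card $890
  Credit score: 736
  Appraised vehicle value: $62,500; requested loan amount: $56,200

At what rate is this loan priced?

9.5%

Credit score 736 ≥ 671; Total monthly debts = (2,400 + 560 + 555 + 975 + 890) = 5,380. DTI: 5,380 ÷ 13,650 = 39.4%, within the 41% cap
LTV: 56,200 ÷ 62,500 = 89.9%, within 110% cap
Credit 736 → row 707–739; LTV 89.9% → column 89.01–101%. Grid cell → 9.5%.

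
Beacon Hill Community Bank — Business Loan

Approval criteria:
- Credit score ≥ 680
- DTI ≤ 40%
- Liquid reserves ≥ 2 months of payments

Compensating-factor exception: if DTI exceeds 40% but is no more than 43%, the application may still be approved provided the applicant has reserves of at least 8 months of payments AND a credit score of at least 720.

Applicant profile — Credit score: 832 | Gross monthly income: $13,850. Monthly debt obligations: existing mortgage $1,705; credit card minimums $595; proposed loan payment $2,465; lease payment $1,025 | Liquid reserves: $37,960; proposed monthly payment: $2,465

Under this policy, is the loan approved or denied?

Approved

Credit score 832 ≥ 680 (meets base)
Total debts = (1,705 + 595 + 2,465 + 1,025) = 5,790. DTI = 5,790/13,850 = 41.8% > 40% — standard DTI limit exceeded.
Reserves = 37,960/2,465 = 15.4 months ≥ 2
41.8% falls in the override range (40%–43%), so the compensating-factor test applies.
Override check — reserves: 15.4 mo (ok); score: 832 (ok).
Both compensating conditions met → exception applies.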